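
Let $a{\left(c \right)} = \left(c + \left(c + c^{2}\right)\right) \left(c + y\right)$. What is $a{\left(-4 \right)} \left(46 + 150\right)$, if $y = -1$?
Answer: $-7840$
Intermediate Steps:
$a{\left(c \right)} = \left(-1 + c\right) \left(c^{2} + 2 c\right)$ ($a{\left(c \right)} = \left(c + \left(c + c^{2}\right)\right) \left(c - 1\right) = \left(c^{2} + 2 c\right) \left(-1 + c\right) = \left(-1 + c\right) \left(c^{2} + 2 c\right)$)
$a{\left(-4 \right)} \left(46 + 150\right) = - 4 \left(-2 - 4 + \left(-4\right)^{2}\right) \left(46 + 150\right) = - 4 \left(-2 - 4 + 16\right) 196 = \left(-4\right) 10 \cdot 196 = \left(-40\right) 196 = -7840$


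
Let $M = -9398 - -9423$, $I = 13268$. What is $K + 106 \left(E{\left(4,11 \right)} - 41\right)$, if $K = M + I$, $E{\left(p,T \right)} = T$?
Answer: $10113$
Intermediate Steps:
$M = 25$ ($M = -9398 + 9423 = 25$)
$K = 13293$ ($K = 25 + 13268 = 13293$)
$K + 106 \left(E{\left(4,11 \right)} - 41\right) = 13293 + 106 \left(11 - 41\right) = 13293 + 106 \left(-30\right) = 13293 - 3180 = 10113$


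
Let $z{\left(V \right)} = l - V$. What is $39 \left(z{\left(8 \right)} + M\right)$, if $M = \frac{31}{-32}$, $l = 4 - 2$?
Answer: $- \frac{8697}{32} \approx -271.78$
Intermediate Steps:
$l = 2$ ($l = 4 - 2 = 2$)
$z{\left(V \right)} = 2 - V$
$M = - \frac{31}{32}$ ($M = 31 \left(- \frac{1}{32}\right) = - \frac{31}{32} \approx -0.96875$)
$39 \left(z{\left(8 \right)} + M\right) = 39 \left(\left(2 - 8\right) - \frac{31}{32}\right) = 39 \left(-6 - \frac{31}{32}\right) = 39 \left(- \frac{223}{32}\right) = - \frac{8697}{32}$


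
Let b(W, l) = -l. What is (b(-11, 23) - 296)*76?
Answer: -24244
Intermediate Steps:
(b(-11, 23) - 296)*76 = (-1*23 - 296)*76 = (-23 - 296)*76 = -319*76 = -24244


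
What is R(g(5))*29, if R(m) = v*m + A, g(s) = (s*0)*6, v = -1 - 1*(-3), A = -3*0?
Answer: 0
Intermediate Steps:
A = 0
v = 2 (v = -1 + 3 = 2)
g(s) = 0 (g(s) = 0*6 = 0)
R(m) = 2*m (R(m) = 2*m + 0 = 2*m)
R(g(5))*29 = (2*0)*29 = 0*29 = 0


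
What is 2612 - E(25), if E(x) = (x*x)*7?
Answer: -1763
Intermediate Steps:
E(x) = 7*x² (E(x) = x²*7 = 7*x²)
2612 - E(25) = 2612 - 7*25² = 2612 - 7*625 = 2612 - 1*4375 = 2612 - 4375 = -1763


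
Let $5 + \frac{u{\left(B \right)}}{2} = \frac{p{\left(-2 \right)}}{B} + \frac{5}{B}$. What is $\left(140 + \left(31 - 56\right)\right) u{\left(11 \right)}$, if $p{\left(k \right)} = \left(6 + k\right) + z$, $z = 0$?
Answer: $- \frac{10580}{11} \approx -961.82$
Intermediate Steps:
$p{\left(k \right)} = 6 + k$ ($p{\left(k \right)} = \left(6 + k\right) + 0 = 6 + k$)
$u{\left(B \right)} = -10 + \frac{18}{B}$ ($u{\left(B \right)} = -10 + 2 \left(\frac{6 - 2}{B} + \frac{5}{B}\right) = -10 + 2 \left(\frac{4}{B} + \frac{5}{B}\right) = -10 + 2 \frac{9}{B} = -10 + \frac{18}{B}$)
$\left(140 + \left(31 - 56\right)\right) u{\left(11 \right)} = \left(140 + \left(31 - 56\right)\right) \left(-10 + \frac{18}{11}\right) = \left(140 + \left(31 - 56\right)\right) \left(-10 + 18 \cdot \frac{1}{11}\right) = \left(140 - 25\right) \left(-10 + \frac{18}{11}\right) = 115 \left(- \frac{92}{11}\right) = - \frac{10580}{11}$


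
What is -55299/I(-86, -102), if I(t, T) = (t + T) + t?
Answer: 55299/274 ≈ 201.82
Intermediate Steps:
I(t, T) = T + 2*t (I(t, T) = (T + t) + t = T + 2*t)
-55299/I(-86, -102) = -55299/(-102 + 2*(-86)) = -55299/(-102 - 172) = -55299/(-274) = -55299*(-1/274) = 55299/274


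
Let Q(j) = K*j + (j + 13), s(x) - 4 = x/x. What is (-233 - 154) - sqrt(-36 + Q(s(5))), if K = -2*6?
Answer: -387 - I*sqrt(78) ≈ -387.0 - 8.8318*I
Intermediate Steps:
s(x) = 5 (s(x) = 4 + x/x = 4 + 1 = 5)
K = -12
Q(j) = 13 - 11*j (Q(j) = -12*j + (j + 13) = -12*j + (13 + j) = 13 - 11*j)
(-233 - 154) - sqrt(-36 + Q(s(5))) = (-233 - 154) - sqrt(-36 + (13 - 11*5)) = -387 - sqrt(-36 + (13 - 55)) = -387 - sqrt(-36 - 42) = -387 - sqrt(-78) = -387 - I*sqrt(78)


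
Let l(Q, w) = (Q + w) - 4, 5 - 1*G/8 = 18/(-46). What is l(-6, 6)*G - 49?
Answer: -5095/23 ≈ -221.52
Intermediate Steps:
G = 992/23 (G = 40 - 144/(-46) = 40 - 144*(-1)/46 = 40 - 8*(-9/23) = 40 + 72/23 = 992/23 ≈ 43.130)
l(Q, w) = -4 + Q + w
l(-6, 6)*G - 49 = (-4 - 6 + 6)*(992/23) - 49 = -4*992/23 - 49 = -3968/23 - 49 = -5095/23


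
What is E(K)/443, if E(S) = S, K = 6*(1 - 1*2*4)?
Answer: -42/443 ≈ -0.094808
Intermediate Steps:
K = -42 (K = 6*(1 - 2*4) = 6*(1 - 8) = 6*(-7) = -42)
E(K)/443 = -42/443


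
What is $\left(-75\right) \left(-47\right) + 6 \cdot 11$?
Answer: $3591$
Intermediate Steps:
$\left(-75\right) \left(-47\right) + 6 \cdot 11 = 3525 + 66 = 3591$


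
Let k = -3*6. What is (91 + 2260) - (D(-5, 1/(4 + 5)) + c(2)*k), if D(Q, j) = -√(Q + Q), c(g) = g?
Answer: 2387 + I*√10 ≈ 2387.0 + 3.1623*I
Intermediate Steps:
k = -18 (k = -1*18 = -18)
D(Q, j) = -√2*√Q (D(Q, j) = -√(2*Q) = -√2*√Q)
(91 + 2260) - (D(-5, 1/(4 + 5)) + c(2)*k) = (91 + 2260) - (-√2*√(-5) + 2*(-18)) = 2351 - (-√2*I*√5 - 36) = 2351 - (-I*√10 - 36) = 2351 - (-36 - I*√10) = 2351 + (36 + I*√10) = 2387 + I*√10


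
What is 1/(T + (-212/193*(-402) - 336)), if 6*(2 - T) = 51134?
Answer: -579/4872145 ≈ -0.00011884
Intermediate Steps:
T = -25561/3 (T = 2 - ⅙*51134 = 2 - 25567/3 = -25561/3 ≈ -8520.3)
1/(T + (-212/193*(-402) - 336)) = 1/(-25561/3 + (-212/193*(-402) - 336)) = 1/(-25561/3 + (85224/193 - 336)) = 1/(-25561/3 + 20376/193) = 1/(-4872145/579) = -579/4872145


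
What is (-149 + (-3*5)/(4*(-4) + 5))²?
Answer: 2637376/121 ≈ 21797.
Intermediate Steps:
(-149 + (-3*5)/(4*(-4) + 5))² = (-149 - 15/(-16 + 5))² = (-149 - 15/(-11))² = (-149 - 15*(-1/11))² = (-149 + 15/11)² = (-1624/11)² = 2637376/121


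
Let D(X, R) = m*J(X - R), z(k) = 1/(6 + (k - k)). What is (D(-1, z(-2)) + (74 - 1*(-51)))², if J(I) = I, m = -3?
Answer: 66049/4 ≈ 16512.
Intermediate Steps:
z(k) = ⅙ (z(k) = 1/(6 + 0) = 1/6 = ⅙)
D(X, R) = -3*X + 3*R (D(X, R) = -3*(X - R) = -3*X + 3*R)
(D(-1, z(-2)) + (74 - 1*(-51)))² = ((-3*(-1) + 3*(⅙)) + (74 - 1*(-51)))² = ((3 + ½) + (74 + 51))² = (7/2 + 125)² = (257/2)² = 66049/4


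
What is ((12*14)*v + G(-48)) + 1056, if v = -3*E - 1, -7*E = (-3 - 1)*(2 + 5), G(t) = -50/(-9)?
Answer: -10102/9 ≈ -1122.4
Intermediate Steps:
G(t) = 50/9 (G(t) = -50*(-⅑) = 50/9)
E = 4 (E = -(-3 - 1)*(2 + 5)/7 = -(-4)*7/7 = -⅐*(-28) = 4)
v = -13 (v = -3*4 - 1 = -12 - 1 = -13)
((12*14)*v + G(-48)) + 1056 = ((12*14)*(-13) + 50/9) + 1056 = (168*(-13) + 50/9) + 1056 = (-2184 + 50/9) + 1056 = -19606/9 + 1056 = -10102/9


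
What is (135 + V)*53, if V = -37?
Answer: 5194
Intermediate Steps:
(135 + V)*53 = (135 - 37)*53 = 98*53 = 5194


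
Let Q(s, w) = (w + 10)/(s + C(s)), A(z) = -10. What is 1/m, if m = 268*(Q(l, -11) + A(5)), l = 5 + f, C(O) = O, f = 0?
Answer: -5/13534 ≈ -0.00036944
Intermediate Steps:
l = 5 (l = 5 + 0 = 5)
Q(s, w) = (10 + w)/(2*s) (Q(s, w) = (w + 10)/(s + s) = (10 + w)/((2*s)) = (10 + w)*(1/(2*s)) = (10 + w)/(2*s))
m = -13534/5 (m = 268*((½)*(10 - 11)/5 - 10) = 268*((½)*(⅕)*(-1) - 10) = 268*(-⅒ - 10) = 268*(-101/10) = -13534/5 ≈ -2706.8)
1/m = 1/(-13534/5) = -5/13534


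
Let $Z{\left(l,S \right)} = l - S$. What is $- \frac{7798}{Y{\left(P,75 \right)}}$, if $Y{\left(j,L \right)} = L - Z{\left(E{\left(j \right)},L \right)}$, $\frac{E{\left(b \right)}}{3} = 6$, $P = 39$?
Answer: $- \frac{3899}{66} \approx -59.076$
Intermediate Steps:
$E{\left(b \right)} = 18$ ($E{\left(b \right)} = 3 \cdot 6 = 18$)
$Y{\left(j,L \right)} = -18 + 2 L$ ($Y{\left(j,L \right)} = L - \left(18 - L\right) = L + \left(-18 + L\right) = -18 + 2 L$)
$- \frac{7798}{Y{\left(P,75 \right)}} = - \frac{7798}{-18 + 2 \cdot 75} = - \frac{7798}{-18 + 150} = - \frac{7798}{132} = \left(-7798\right) \frac{1}{132} = - \frac{3899}{66}$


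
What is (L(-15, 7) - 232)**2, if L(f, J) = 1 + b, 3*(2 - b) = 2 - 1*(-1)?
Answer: 52900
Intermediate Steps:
b = 1 (b = 2 - (2 - 1*(-1))/3 = 2 - (2 + 1)/3 = 2 - 1/3*3 = 2 - 1 = 1)
L(f, J) = 2 (L(f, J) = 1 + 1 = 2)
(L(-15, 7) - 232)**2 = (2 - 232)**2 = (-230)**2 = 52900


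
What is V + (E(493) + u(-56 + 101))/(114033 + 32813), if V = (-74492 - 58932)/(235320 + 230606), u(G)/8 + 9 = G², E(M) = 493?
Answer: -5924312329/34209684698 ≈ -0.17318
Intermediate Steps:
u(G) = -72 + 8*G²
V = -66712/232963 (V = -133424/465926 = -133424*1/465926 = -66712/232963 ≈ -0.28636)
V + (E(493) + u(-56 + 101))/(114033 + 32813) = -66712/232963 + (493 + (-72 + 8*(-56 + 101)²))/(114033 + 32813) = -66712/232963 + (493 + (-72 + 8*45²))/146846 = -66712/232963 + (493 + (-72 + 8*2025))*(1/146846) = -66712/232963 + (493 + (-72 + 16200))*(1/146846) = -66712/232963 + (493 + 16128)*(1/146846) = -66712/232963 + 16621*(1/146846) = -66712/232963 + 16621/146846 = -5924312329/34209684698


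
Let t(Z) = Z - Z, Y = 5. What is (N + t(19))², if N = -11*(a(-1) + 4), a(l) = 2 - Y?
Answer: 121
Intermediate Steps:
a(l) = -3 (a(l) = 2 - 1*5 = 2 - 5 = -3)
t(Z) = 0
N = -11 (N = -11*(-3 + 4) = -11*1 = -11)
(N + t(19))² = (-11 + 0)² = (-11)² = 121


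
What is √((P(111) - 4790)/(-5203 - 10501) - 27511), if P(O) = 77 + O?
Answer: I*√2509086517/302 ≈ 165.86*I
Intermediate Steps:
√((P(111) - 4790)/(-5203 - 10501) - 27511) = √(((77 + 111) - 4790)/(-5203 - 10501) - 27511) = √((188 - 4790)/(-15704) - 27511) = √(-4602*(-1/15704) - 27511) = √(177/604 - 27511) = √(-16616467/604) = I*√2509086517/302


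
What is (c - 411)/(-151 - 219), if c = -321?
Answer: 366/185 ≈ 1.9784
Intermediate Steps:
(c - 411)/(-151 - 219) = (-321 - 411)/(-151 - 219) = -732/(-370) = -732*(-1/370) = 366/185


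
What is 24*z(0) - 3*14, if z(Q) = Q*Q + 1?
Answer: -18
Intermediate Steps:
z(Q) = 1 + Q**2 (z(Q) = Q**2 + 1 = 1 + Q**2)
24*z(0) - 3*14 = 24*(1 + 0**2) - 3*14 = 24*(1 + 0) - 42 = 24*1 - 42 = 24 - 42 = -18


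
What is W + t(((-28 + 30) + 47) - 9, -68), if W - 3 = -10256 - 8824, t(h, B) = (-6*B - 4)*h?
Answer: -2917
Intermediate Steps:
t(h, B) = h*(-4 - 6*B) (t(h, B) = (-4 - 6*B)*h = h*(-4 - 6*B))
W = -19077 (W = 3 + (-10256 - 8824) = 3 - 19080 = -19077)
W + t(((-28 + 30) + 47) - 9, -68) = -19077 - 2*(((-28 + 30) + 47) - 9)*(2 + 3*(-68)) = -19077 - 2*((2 + 47) - 9)*(2 - 204) = -19077 - 2*(49 - 9)*(-202) = -19077 - 2*40*(-202) = -19077 + 16160 = -2917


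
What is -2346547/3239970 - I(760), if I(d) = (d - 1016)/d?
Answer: -4769717/12311886 ≈ -0.38741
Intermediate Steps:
I(d) = (-1016 + d)/d
-2346547/3239970 - I(760) = -2346547/3239970 - (-1016 + 760)/760 = -2346547*1/3239970 - (-256)/760 = -2346547/3239970 - 1*(-32/95) = -2346547/3239970 + 32/95 = -4769717/12311886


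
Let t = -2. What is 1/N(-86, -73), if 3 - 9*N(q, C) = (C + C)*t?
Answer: -9/289 ≈ -0.031142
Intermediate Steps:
N(q, C) = ⅓ + 4*C/9 (N(q, C) = ⅓ - (C + C)*(-2)/9 = ⅓ - 2*C*(-2)/9 = ⅓ - (-4)*C/9 = ⅓ + 4*C/9)
1/N(-86, -73) = 1/(⅓ + (4/9)*(-73)) = 1/(⅓ - 292/9) = 1/(-289/9) = -9/289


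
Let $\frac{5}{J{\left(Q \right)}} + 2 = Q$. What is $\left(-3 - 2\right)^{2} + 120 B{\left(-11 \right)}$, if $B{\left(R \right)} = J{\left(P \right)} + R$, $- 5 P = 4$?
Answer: $- \frac{10565}{7} \approx -1509.3$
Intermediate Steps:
$P = - \frac{4}{5}$ ($P = \left(- \frac{1}{5}\right) 4 = - \frac{4}{5} \approx -0.8$)
$J{\left(Q \right)} = \frac{5}{-2 + Q}$
$B{\left(R \right)} = - \frac{25}{14} + R$ ($B{\left(R \right)} = \frac{5}{-2 - \frac{4}{5}} + R = \frac{5}{- \frac{14}{5}} + R = 5 \left(- \frac{5}{14}\right) + R = - \frac{25}{14} + R$)
$\left(-3 - 2\right)^{2} + 120 B{\left(-11 \right)} = \left(-3 - 2\right)^{2} + 120 \left(- \frac{25}{14} - 11\right) = \left(-5\right)^{2} + 120 \left(- \frac{179}{14}\right) = 25 - \frac{10740}{7} = - \frac{10565}{7}$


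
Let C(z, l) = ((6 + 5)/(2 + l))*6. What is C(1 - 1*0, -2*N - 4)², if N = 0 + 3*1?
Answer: 1089/16 ≈ 68.063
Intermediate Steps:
N = 3 (N = 0 + 3 = 3)
C(z, l) = 66/(2 + l) (C(z, l) = (11/(2 + l))*6 = 66/(2 + l))
C(1 - 1*0, -2*N - 4)² = (66/(2 + (-2*3 - 4)))² = (66/(2 + (-6 - 4)))² = (66/(2 - 10))² = (66/(-8))² = (66*(-⅛))² = (-33/4)² = 1089/16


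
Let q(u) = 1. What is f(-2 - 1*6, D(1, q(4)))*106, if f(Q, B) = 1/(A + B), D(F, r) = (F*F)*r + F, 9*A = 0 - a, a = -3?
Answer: 318/7 ≈ 45.429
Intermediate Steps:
A = 1/3 (A = (0 - 1*(-3))/9 = (0 + 3)/9 = (1/9)*3 = 1/3 ≈ 0.33333)
D(F, r) = F + r*F**2 (D(F, r) = F**2*r + F = r*F**2 + F = F + r*F**2)
f(Q, B) = 1/(1/3 + B)
f(-2 - 1*6, D(1, q(4)))*106 = (3/(1 + 3*(1*(1 + 1*1))))*106 = (3/(1 + 3*(1*(1 + 1))))*106 = (3/(1 + 3*(1*2)))*106 = (3/(1 + 3*2))*106 = (3/(1 + 6))*106 = (3/7)*106 = 318/7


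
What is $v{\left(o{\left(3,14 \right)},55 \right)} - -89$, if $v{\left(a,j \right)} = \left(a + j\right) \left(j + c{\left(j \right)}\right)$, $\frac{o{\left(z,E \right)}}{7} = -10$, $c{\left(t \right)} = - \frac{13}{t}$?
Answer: $- \frac{8057}{11} \approx -732.45$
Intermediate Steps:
$o{\left(z,E \right)} = -70$ ($o{\left(z,E \right)} = 7 \left(-10\right) = -70$)
$v{\left(a,j \right)} = \left(a + j\right) \left(j - \frac{13}{j}\right)$
$v{\left(o{\left(3,14 \right)},55 \right)} - -89 = \left(-13 + 55^{2} - 3850 - - \frac{910}{55}\right) - -89 = \left(-13 + 3025 - 3850 - \left(-910\right) \frac{1}{55}\right) + 89 = \left(-13 + 3025 - 3850 + \frac{182}{11}\right) + 89 = - \frac{9036}{11} + 89 = - \frac{8057}{11}$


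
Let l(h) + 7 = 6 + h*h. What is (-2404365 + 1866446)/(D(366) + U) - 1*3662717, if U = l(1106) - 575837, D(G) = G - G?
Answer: -2371236198285/647398 ≈ -3.6627e+6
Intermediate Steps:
l(h) = -1 + h² (l(h) = -7 + (6 + h*h) = -7 + (6 + h²) = -1 + h²)
D(G) = 0
U = 647398 (U = (-1 + 1106²) - 575837 = (-1 + 1223236) - 575837 = 1223235 - 575837 = 647398)
(-2404365 + 1866446)/(D(366) + U) - 1*3662717 = (-2404365 + 1866446)/(0 + 647398) - 1*3662717 = -537919/647398 - 3662717 = -2371236198285/647398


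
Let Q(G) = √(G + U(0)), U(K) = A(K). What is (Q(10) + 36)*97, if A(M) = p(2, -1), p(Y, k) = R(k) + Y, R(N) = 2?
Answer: 3492 + 97*√14 ≈ 3854.9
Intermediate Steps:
p(Y, k) = 2 + Y
A(M) = 4 (A(M) = 2 + 2 = 4)
U(K) = 4
Q(G) = √(4 + G) (Q(G) = √(G + 4) = √(4 + G))
(Q(10) + 36)*97 = (√(4 + 10) + 36)*97 = (√14 + 36)*97 = (36 + √14)*97 = 3492 + 97*√14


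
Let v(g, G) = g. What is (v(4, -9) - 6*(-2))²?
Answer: 256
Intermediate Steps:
(v(4, -9) - 6*(-2))² = (4 - 6*(-2))² = (4 + 12)² = 16² = 256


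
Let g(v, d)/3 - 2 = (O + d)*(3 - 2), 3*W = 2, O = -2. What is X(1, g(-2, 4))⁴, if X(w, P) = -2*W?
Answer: 256/81 ≈ 3.1605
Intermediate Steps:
W = ⅔ (W = (⅓)*2 = ⅔ ≈ 0.66667)
g(v, d) = 3*d (g(v, d) = 6 + 3*((-2 + d)*(3 - 2)) = 6 + 3*((-2 + d)*1) = 6 + 3*(-2 + d) = 6 + (-6 + 3*d) = 3*d)
X(w, P) = -4/3 (X(w, P) = -2*⅔ = -4/3)
X(1, g(-2, 4))⁴ = (-4/3)⁴ = 256/81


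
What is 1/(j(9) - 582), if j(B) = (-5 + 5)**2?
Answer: -1/582 ≈ -0.0017182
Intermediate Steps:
j(B) = 0 (j(B) = 0**2 = 0)
1/(j(9) - 582) = 1/(0 - 582) = 1/(-582) = -1/582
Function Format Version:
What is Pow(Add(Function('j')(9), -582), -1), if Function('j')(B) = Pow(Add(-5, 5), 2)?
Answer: Rational(-1, 582) ≈ -0.0017182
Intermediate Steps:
Function('j')(B) = 0 (Function('j')(B) = Pow(0, 2) = 0)
Pow(Add(Function('j')(9), -582), -1) = Pow(Add(0, -582), -1) = Pow(-582, -1) = Rational(-1, 582)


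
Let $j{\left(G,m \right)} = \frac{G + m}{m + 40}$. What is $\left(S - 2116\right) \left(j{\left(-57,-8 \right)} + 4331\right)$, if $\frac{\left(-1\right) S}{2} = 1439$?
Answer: $- \frac{345901919}{16} \approx -2.1619 \cdot 10^{7}$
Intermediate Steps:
$j{\left(G,m \right)} = \frac{G + m}{40 + m}$
$S = -2878$ ($S = \left(-2\right) 1439 = -2878$)
$\left(S - 2116\right) \left(j{\left(-57,-8 \right)} + 4331\right) = \left(-2878 - 2116\right) \left(\frac{-57 - 8}{40 - 8} + 4331\right) = - 4994 \left(\frac{1}{32} \left(-65\right) + 4331\right) = - 4994 \left(- \frac{65}{32} + 4331\right) = \left(-4994\right) \frac{138527}{32} = - \frac{345901919}{16}$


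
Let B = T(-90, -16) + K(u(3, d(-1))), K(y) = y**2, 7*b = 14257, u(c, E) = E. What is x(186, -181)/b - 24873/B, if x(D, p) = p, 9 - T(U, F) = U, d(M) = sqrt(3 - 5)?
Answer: -354737260/1382929 ≈ -256.51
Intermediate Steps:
d(M) = I*sqrt(2) (d(M) = sqrt(-2) = I*sqrt(2))
b = 14257/7 (b = (1/7)*14257 = 14257/7 ≈ 2036.7)
T(U, F) = 9 - U
B = 97 (B = (9 - 1*(-90)) + (I*sqrt(2))**2 = (9 + 90) - 2 = 99 - 2 = 97)
x(186, -181)/b - 24873/B = -181/14257/7 - 24873/97 = -181*7/14257 - 24873*1/97 = -1267/14257 - 24873/97 = -354737260/1382929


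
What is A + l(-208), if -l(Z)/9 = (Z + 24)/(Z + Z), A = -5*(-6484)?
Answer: 1685633/52 ≈ 32416.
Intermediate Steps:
A = 32420
l(Z) = -9*(24 + Z)/(2*Z) (l(Z) = -9*(Z + 24)/(Z + Z) = -9*(24 + Z)/(2*Z))
A + l(-208) = 32420 + (-9/2 - 108/(-208)) = 32420 + (-9/2 - 108*(-1/208)) = 32420 + (-9/2 + 27/52) = 32420 - 207/52 = 1685633/52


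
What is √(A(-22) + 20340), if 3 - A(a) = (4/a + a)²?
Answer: √2401967/11 ≈ 140.89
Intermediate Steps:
A(a) = 3 - (a + 4/a)² (A(a) = 3 - (4/a + a)² = 3 - (a + 4/a)²)
√(A(-22) + 20340) = √((3 - 1*(4 + (-22)²)²/(-22)²) + 20340) = √((3 - 1*1/484*(4 + 484)²) + 20340) = √((3 - 1*1/484*488²) + 20340) = √((3 - 1*1/484*238144) + 20340) = √((3 - 59536/121) + 20340) = √(-59173/121 + 20340) = √(2401967/121) = √2401967/11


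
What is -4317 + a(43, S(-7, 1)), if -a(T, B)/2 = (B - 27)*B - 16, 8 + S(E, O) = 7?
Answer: -4341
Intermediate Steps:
S(E, O) = -1 (S(E, O) = -8 + 7 = -1)
a(T, B) = 32 - 2*B*(-27 + B) (a(T, B) = -2*((B - 27)*B - 16) = -2*((-27 + B)*B - 16) = -2*(B*(-27 + B) - 16) = -2*(-16 + B*(-27 + B)) = 32 - 2*B*(-27 + B))
-4317 + a(43, S(-7, 1)) = -4317 + (32 - 2*(-1)² + 54*(-1)) = -4317 + (32 - 2*1 - 54) = -4317 + (32 - 2 - 54) = -4317 - 24 = -4341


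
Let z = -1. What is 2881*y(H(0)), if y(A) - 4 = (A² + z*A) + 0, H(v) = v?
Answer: 11524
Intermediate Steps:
y(A) = 4 + A² - A (y(A) = 4 + ((A² - A) + 0) = 4 + (A² - A) = 4 + A² - A)
2881*y(H(0)) = 2881*(4 + 0² - 1*0) = 2881*(4 + 0 + 0) = 2881*4 = 11524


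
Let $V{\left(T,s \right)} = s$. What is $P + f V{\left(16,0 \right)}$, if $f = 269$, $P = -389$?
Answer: $-389$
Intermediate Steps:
$P + f V{\left(16,0 \right)} = -389 + 269 \cdot 0 = -389 + 0 = -389$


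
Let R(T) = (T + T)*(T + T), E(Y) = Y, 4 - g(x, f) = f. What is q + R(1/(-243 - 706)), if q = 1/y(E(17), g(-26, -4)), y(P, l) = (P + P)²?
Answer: 905225/1041094756 ≈ 0.00086949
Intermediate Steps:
g(x, f) = 4 - f
y(P, l) = 4*P² (y(P, l) = (2*P)² = 4*P²)
R(T) = 4*T² (R(T) = (2*T)*(2*T) = 4*T²)
q = 1/1156 (q = 1/(4*17²) = 1/(4*289) = 1/1156 ≈ 0.00086505)
q + R(1/(-243 - 706)) = 1/1156 + 4*(1/(-243 - 706))² = 1/1156 + 4*(1/(-949))² = 1/1156 + 4*(-1/949)² = 1/1156 + 4*(1/900601) = 1/1156 + 4/900601 = 905225/1041094756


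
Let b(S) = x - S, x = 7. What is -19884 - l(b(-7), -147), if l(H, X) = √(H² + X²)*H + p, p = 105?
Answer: -19989 - 98*√445 ≈ -22056.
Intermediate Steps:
b(S) = 7 - S
l(H, X) = 105 + H*√(H² + X²) (l(H, X) = √(H² + X²)*H + 105 = H*√(H² + X²) + 105 = 105 + H*√(H² + X²))
-19884 - l(b(-7), -147) = -19884 - (105 + (7 - 1*(-7))*√((7 - 1*(-7))² + (-147)²)) = -19884 - (105 + (7 + 7)*√((7 + 7)² + 21609)) = -19884 - (105 + 14*√(14² + 21609)) = -19884 - (105 + 14*√(196 + 21609)) = -19884 - (105 + 14*√21805) = -19884 - (105 + 14*(7*√445)) = -19884 - (105 + 98*√445) = -19884 + (-105 - 98*√445) = -19989 - 98*√445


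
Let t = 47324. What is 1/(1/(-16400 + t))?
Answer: 30924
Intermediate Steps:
1/(1/(-16400 + t)) = 1/(1/(-16400 + 47324)) = 1/(1/30924) = 30924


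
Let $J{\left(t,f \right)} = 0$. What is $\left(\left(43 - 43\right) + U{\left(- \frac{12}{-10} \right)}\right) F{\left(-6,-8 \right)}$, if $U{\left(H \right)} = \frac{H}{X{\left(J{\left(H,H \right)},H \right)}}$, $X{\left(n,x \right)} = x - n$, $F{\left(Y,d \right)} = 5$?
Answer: $5$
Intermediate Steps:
$U{\left(H \right)} = 1$ ($U{\left(H \right)} = \frac{H}{H - 0} = \frac{H}{H + 0} = \frac{H}{H} = 1$)
$\left(\left(43 - 43\right) + U{\left(- \frac{12}{-10} \right)}\right) F{\left(-6,-8 \right)} = \left(\left(43 - 43\right) + 1\right) 5 = \left(0 + 1\right) 5 = 1 \cdot 5 = 5$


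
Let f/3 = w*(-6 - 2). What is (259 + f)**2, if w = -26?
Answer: 779689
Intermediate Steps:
f = 624 (f = 3*(-26*(-6 - 2)) = 3*(-26*(-8)) = 3*208 = 624)
(259 + f)**2 = (259 + 624)**2 = 883**2 = 779689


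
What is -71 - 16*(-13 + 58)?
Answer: -791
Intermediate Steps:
-71 - 16*(-13 + 58) = -71 - 16*45 = -71 - 720 = -791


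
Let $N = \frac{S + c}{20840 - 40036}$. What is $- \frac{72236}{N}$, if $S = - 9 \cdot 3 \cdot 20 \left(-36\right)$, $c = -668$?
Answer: $\frac{346660564}{4693} \approx 73868.0$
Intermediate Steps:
$S = 19440$ ($S = \left(-9\right) 60 \left(-36\right) = \left(-540\right) \left(-36\right) = 19440$)
$N = - \frac{4693}{4799}$ ($N = \frac{19440 - 668}{20840 - 40036} = \frac{18772}{-19196} = 18772 \left(- \frac{1}{19196}\right) = - \frac{4693}{4799} \approx -0.97791$)
$- \frac{72236}{N} = - \frac{72236}{- \frac{4693}{4799}} = \left(-72236\right) \left(- \frac{4799}{4693}\right) = \frac{346660564}{4693}$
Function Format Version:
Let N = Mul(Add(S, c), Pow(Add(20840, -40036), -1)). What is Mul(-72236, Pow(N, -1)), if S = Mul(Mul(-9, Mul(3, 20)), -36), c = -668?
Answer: Rational(346660564, 4693) ≈ 73868.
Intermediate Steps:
S = 19440 (S = Mul(Mul(-9, 60), -36) = Mul(-540, -36) = 19440)
N = Rational(-4693, 4799) (N = Mul(Add(19440, -668), Pow(Add(20840, -40036), -1)) = Mul(18772, Pow(-19196, -1)) = Mul(18772, Rational(-1, 19196)) = Rational(-4693, 4799) ≈ -0.97791)
Mul(-72236, Pow(N, -1)) = Mul(-72236, Pow(Rational(-4693, 4799), -1)) = Mul(-72236, Rational(-4799, 4693)) = Rational(346660564, 4693)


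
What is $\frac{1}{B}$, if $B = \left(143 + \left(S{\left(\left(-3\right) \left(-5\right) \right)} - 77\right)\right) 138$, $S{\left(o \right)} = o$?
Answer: $\frac{1}{11178} \approx 8.9461 \cdot 10^{-5}$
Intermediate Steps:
$B = 11178$ ($B = \left(143 - 62\right) 138 = 81 \cdot 138 = 11178$)
$\frac{1}{B} = \frac{1}{11178}$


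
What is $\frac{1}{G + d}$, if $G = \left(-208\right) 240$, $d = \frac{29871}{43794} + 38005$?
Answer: $- \frac{4866}{57975071} \approx -8.3933 \cdot 10^{-5}$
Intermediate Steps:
$d = \frac{184935649}{4866}$ ($d = 29871 \cdot \frac{1}{43794} + 38005 = \frac{3319}{4866} + 38005 = \frac{184935649}{4866} \approx 38006.0$)
$G = -49920$
$\frac{1}{G + d} = \frac{1}{-49920 + \frac{184935649}{4866}} = \frac{1}{- \frac{57975071}{4866}} = - \frac{4866}{57975071}$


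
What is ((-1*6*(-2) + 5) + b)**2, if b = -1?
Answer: 256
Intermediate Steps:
((-1*6*(-2) + 5) + b)**2 = ((-1*6*(-2) + 5) - 1)**2 = ((-6*(-2) + 5) - 1)**2 = ((12 + 5) - 1)**2 = (17 - 1)**2 = 16**2 = 256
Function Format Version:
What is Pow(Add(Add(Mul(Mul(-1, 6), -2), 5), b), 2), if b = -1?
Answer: 256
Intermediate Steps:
Pow(Add(Add(Mul(Mul(-1, 6), -2), 5), b), 2) = Pow(Add(Add(Mul(Mul(-1, 6), -2), 5), -1), 2) = Pow(Add(Add(Mul(-6, -2), 5), -1), 2) = Pow(Add(Add(12, 5), -1), 2) = Pow(Add(17, -1), 2) = Pow(16, 2) = 256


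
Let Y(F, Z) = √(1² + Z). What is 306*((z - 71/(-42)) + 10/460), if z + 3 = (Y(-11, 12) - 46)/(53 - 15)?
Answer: -2338554/3059 + 153*√13/19 ≈ -735.45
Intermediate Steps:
Y(F, Z) = √(1 + Z)
z = -80/19 + √13/38 (z = -3 + (√(1 + 12) - 46)/(53 - 15) = -3 + (√13 - 46)/38 = -3 + (-46 + √13)*(1/38) = -3 + (-23/19 + √13/38) = -80/19 + √13/38 ≈ -4.1156)
306*((z - 71/(-42)) + 10/460) = 306*(((-80/19 + √13/38) - 71/(-42)) + 10/460) = 306*(((-80/19 + √13/38) - 71*(-1/42)) + 10*(1/460)) = 306*(((-80/19 + √13/38) + 71/42) + 1/46) = 306*((-2011/798 + √13/38) + 1/46) = 306*(-22927/9177 + √13/38) = -2338554/3059 + 153*√13/19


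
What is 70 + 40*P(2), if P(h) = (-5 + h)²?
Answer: 430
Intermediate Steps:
70 + 40*P(2) = 70 + 40*(-5 + 2)² = 70 + 40*(-3)² = 70 + 40*9 = 70 + 360 = 430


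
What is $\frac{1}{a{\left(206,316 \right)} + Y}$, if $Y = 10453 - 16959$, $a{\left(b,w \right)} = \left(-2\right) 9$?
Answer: $- \frac{1}{6524} \approx -0.00015328$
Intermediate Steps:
$a{\left(b,w \right)} = -18$
$Y = -6506$ ($Y = 10453 - 16959 = -6506$)
$\frac{1}{a{\left(206,316 \right)} + Y} = \frac{1}{-18 - 6506} = \frac{1}{-6524} = - \frac{1}{6524}$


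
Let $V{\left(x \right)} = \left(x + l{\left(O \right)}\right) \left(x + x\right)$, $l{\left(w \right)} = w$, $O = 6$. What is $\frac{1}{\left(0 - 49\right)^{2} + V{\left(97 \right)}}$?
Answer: $\frac{1}{22383} \approx 4.4677 \cdot 10^{-5}$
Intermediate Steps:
$V{\left(x \right)} = 2 x \left(6 + x\right)$ ($V{\left(x \right)} = \left(x + 6\right) \left(x + x\right) = \left(6 + x\right) 2 x = 2 x \left(6 + x\right)$)
$\frac{1}{\left(0 - 49\right)^{2} + V{\left(97 \right)}} = \frac{1}{\left(0 - 49\right)^{2} + 2 \cdot 97 \left(6 + 97\right)} = \frac{1}{\left(-49\right)^{2} + 2 \cdot 97 \cdot 103} = \frac{1}{2401 + 19982} = \frac{1}{22383}$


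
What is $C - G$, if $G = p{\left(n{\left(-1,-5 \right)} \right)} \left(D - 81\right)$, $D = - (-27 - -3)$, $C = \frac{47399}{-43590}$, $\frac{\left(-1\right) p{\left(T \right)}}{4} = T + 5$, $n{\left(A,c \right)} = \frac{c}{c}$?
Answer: $- \frac{59678519}{43590} \approx -1369.1$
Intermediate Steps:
$n{\left(A,c \right)} = 1$
$p{\left(T \right)} = -20 - 4 T$ ($p{\left(T \right)} = - 4 \left(T + 5\right) = - 4 \left(5 + T\right) = -20 - 4 T$)
$C = - \frac{47399}{43590}$ ($C = 47399 \left(- \frac{1}{43590}\right) = - \frac{47399}{43590} \approx -1.0874$)
$D = 24$ ($D = - (-27 + 3) = \left(-1\right) \left(-24\right) = 24$)
$G = 1368$ ($G = \left(-20 - 4\right) \left(24 - 81\right) = \left(-20 - 4\right) \left(-57\right) = \left(-24\right) \left(-57\right) = 1368$)
$C - G = - \frac{47399}{43590} - 1368 = - \frac{59678519}{43590}$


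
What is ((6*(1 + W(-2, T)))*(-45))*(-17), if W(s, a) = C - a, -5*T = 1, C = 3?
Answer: 19278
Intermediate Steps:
T = -1/5 (T = -1/5*1 = -1/5 ≈ -0.20000)
W(s, a) = 3 - a
((6*(1 + W(-2, T)))*(-45))*(-17) = ((6*(1 + (3 - 1*(-1/5))))*(-45))*(-17) = ((6*(1 + (3 + 1/5)))*(-45))*(-17) = ((6*(1 + 16/5))*(-45))*(-17) = ((6*(21/5))*(-45))*(-17) = ((126/5)*(-45))*(-17) = -1134*(-17) = 19278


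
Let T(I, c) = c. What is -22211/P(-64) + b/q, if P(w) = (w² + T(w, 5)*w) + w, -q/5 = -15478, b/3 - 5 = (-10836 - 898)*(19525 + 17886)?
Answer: -2445103819637/143635840 ≈ -17023.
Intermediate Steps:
b = -1316942007 (b = 15 + 3*((-10836 - 898)*(19525 + 17886)) = 15 + 3*(-11734*37411) = 15 + 3*(-438980674) = 15 - 1316942022 = -1316942007)
q = 77390 (q = -5*(-15478) = 77390)
P(w) = w² + 6*w (P(w) = (w² + 5*w) + w = w² + 6*w)
-22211/P(-64) + b/q = -22211*(-1/(64*(6 - 64))) - 1316942007/77390 = -22211/((-64*(-58))) - 1316942007*1/77390 = -22211/3712 - 1316942007/77390 = -2445103819637/143635840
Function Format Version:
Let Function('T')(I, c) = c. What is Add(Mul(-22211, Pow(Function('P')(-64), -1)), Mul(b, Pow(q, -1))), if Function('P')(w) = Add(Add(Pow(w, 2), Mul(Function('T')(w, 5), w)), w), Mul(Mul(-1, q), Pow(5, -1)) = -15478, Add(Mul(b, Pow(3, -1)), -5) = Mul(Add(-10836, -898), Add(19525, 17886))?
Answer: Rational(-2445103819637, 143635840) ≈ -17023.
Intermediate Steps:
b = -1316942007 (b = Add(15, Mul(3, Mul(Add(-10836, -898), Add(19525, 17886)))) = Add(15, Mul(3, Mul(-11734, 37411))) = Add(15, Mul(3, -438980674)) = Add(15, -1316942022) = -1316942007)
q = 77390 (q = Mul(-5, -15478) = 77390)
Function('P')(w) = Add(Pow(w, 2), Mul(6, w)) (Function('P')(w) = Add(Add(Pow(w, 2), Mul(5, w)), w) = Add(Pow(w, 2), Mul(6, w)))
Add(Mul(-22211, Pow(Function('P')(-64), -1)), Mul(b, Pow(q, -1))) = Add(Mul(-22211, Pow(Mul(-64, Add(6, -64)), -1)), Mul(-1316942007, Pow(77390, -1))) = Add(Mul(-22211, Pow(Mul(-64, -58), -1)), Mul(-1316942007, Rational(1, 77390))) = Add(Mul(-22211, Pow(3712, -1)), Rational(-1316942007, 77390)) = Add(Mul(-22211, Rational(1, 3712)), Rational(-1316942007, 77390)) = Add(Rational(-22211, 3712), Rational(-1316942007, 77390)) = Rational(-2445103819637, 143635840)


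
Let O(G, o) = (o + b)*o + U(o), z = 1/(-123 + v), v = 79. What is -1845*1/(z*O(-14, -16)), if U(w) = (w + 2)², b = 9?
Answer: 1845/7 ≈ 263.57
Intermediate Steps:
z = -1/44 (z = 1/(-123 + 79) = 1/(-44) = -1/44 ≈ -0.022727)
U(w) = (2 + w)²
O(G, o) = (2 + o)² + o*(9 + o) (O(G, o) = (o + 9)*o + (2 + o)² = (9 + o)*o + (2 + o)² = o*(9 + o) + (2 + o)² = (2 + o)² + o*(9 + o))
-1845*1/(z*O(-14, -16)) = -1845*(-44/(4 + 2*(-16)² + 13*(-16))) = -1845*(-44/(4 + 2*256 - 208)) = -1845*(-44/(4 + 512 - 208)) = -1845/((-1/44*308)) = -1845/(-7) = -1845*(-⅐) = 1845/7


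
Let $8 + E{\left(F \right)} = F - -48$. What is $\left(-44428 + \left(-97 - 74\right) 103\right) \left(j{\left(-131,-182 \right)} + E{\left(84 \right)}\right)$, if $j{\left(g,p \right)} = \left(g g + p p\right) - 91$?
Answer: $-3121779038$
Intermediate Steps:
$E{\left(F \right)} = 40 + F$ ($E{\left(F \right)} = -8 + \left(F - -48\right) = -8 + \left(F + 48\right) = -8 + \left(48 + F\right) = 40 + F$)
$j{\left(g,p \right)} = -91 + g^{2} + p^{2}$ ($j{\left(g,p \right)} = \left(g^{2} + p^{2}\right) - 91 = -91 + g^{2} + p^{2}$)
$\left(-44428 + \left(-97 - 74\right) 103\right) \left(j{\left(-131,-182 \right)} + E{\left(84 \right)}\right) = \left(-44428 + \left(-97 - 74\right) 103\right) \left(\left(-91 + \left(-131\right)^{2} + \left(-182\right)^{2}\right) + \left(40 + 84\right)\right) = \left(-44428 - 17613\right) \left(\left(-91 + 17161 + 33124\right) + 124\right) = \left(-44428 - 17613\right) \left(50194 + 124\right) = \left(-62041\right) 50318 = -3121779038$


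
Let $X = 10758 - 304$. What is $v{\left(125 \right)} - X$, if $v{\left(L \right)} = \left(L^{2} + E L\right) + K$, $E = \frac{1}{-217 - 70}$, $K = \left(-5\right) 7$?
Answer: $\frac{1473907}{287} \approx 5135.6$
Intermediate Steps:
$K = -35$
$E = - \frac{1}{287}$ ($E = \frac{1}{-287} = - \frac{1}{287} \approx -0.0034843$)
$X = 10454$ ($X = 10758 - 304 = 10454$)
$v{\left(L \right)} = -35 + L^{2} - \frac{L}{287}$ ($v{\left(L \right)} = \left(L^{2} - \frac{L}{287}\right) - 35 = -35 + L^{2} - \frac{L}{287}$)
$v{\left(125 \right)} - X = \left(-35 + 125^{2} - \frac{125}{287}\right) - 10454 = \left(-35 + 15625 - \frac{125}{287}\right) - 10454 = \frac{4474205}{287} - 10454 = \frac{1473907}{287}$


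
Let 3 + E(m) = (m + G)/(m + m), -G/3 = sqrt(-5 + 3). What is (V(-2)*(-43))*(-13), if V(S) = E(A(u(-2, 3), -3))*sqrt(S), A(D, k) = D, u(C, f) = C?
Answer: -1677/2 - 2795*I*sqrt(2)/2 ≈ -838.5 - 1976.4*I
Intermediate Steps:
G = -3*I*sqrt(2) (G = -3*sqrt(-5 + 3) = -3*I*sqrt(2) ≈ -4.2426*I)
E(m) = -3 + (m - 3*I*sqrt(2))/(2*m) (E(m) = -3 + (m - 3*I*sqrt(2))/(m + m) = -3 + (m - 3*I*sqrt(2))/((2*m)) = -3 + (m - 3*I*sqrt(2))*(1/(2*m)) = -3 + (m - 3*I*sqrt(2))/(2*m))
V(S) = sqrt(S)*(-5/2 + 3*I*sqrt(2)/4) (V(S) = ((1/2)*(-5*(-2) - 3*I*sqrt(2))/(-2))*sqrt(S) = ((1/2)*(-1/2)*(10 - 3*I*sqrt(2)))*sqrt(S) = (-5/2 + 3*I*sqrt(2)/4)*sqrt(S) = sqrt(S)*(-5/2 + 3*I*sqrt(2)/4))
(V(-2)*(-43))*(-13) = ((sqrt(-2)*(-10 + 3*I*sqrt(2))/4)*(-43))*(-13) = (((I*sqrt(2))*(-10 + 3*I*sqrt(2))/4)*(-43))*(-13) = ((I*sqrt(2)*(-10 + 3*I*sqrt(2))/4)*(-43))*(-13) = -43*I*sqrt(2)*(-10 + 3*I*sqrt(2))/4*(-13) = 559*I*sqrt(2)*(-10 + 3*I*sqrt(2))/4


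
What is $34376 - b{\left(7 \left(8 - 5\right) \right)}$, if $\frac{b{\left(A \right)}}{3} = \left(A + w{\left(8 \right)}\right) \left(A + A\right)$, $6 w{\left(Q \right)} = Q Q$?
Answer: $30386$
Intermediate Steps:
$w{\left(Q \right)} = \frac{Q^{2}}{6}$ ($w{\left(Q \right)} = \frac{Q Q}{6} = \frac{Q^{2}}{6}$)
$b{\left(A \right)} = 6 A \left(\frac{32}{3} + A\right)$ ($b{\left(A \right)} = 3 \left(A + \frac{8^{2}}{6}\right) \left(A + A\right) = 3 \left(A + \frac{1}{6} \cdot 64\right) 2 A = 3 \left(A + \frac{32}{3}\right) 2 A = 3 \left(\frac{32}{3} + A\right) 2 A = 3 \cdot 2 A \left(\frac{32}{3} + A\right) = 6 A \left(\frac{32}{3} + A\right)$)
$34376 - b{\left(7 \left(8 - 5\right) \right)} = 34376 - 2 \cdot 7 \left(8 - 5\right) \left(32 + 3 \cdot 7 \left(8 - 5\right)\right) = 34376 - 2 \cdot 7 \cdot 3 \left(32 + 3 \cdot 7 \cdot 3\right) = 34376 - 2 \cdot 21 \left(32 + 3 \cdot 21\right) = 34376 - 2 \cdot 21 \left(32 + 63\right) = 34376 - 2 \cdot 21 \cdot 95 = 34376 - 3990 = 30386$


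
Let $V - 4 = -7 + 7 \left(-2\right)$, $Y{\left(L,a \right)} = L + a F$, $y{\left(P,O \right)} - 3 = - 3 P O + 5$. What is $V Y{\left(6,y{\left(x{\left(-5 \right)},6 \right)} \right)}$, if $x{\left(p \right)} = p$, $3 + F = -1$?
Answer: $6562$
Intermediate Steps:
$F = -4$ ($F = -3 - 1 = -4$)
$y{\left(P,O \right)} = 8 - 3 O P$ ($y{\left(P,O \right)} = 3 + \left(- 3 P O + 5\right) = 3 - \left(-5 + 3 O P\right) = 8 - 3 O P$)
$Y{\left(L,a \right)} = L - 4 a$ ($Y{\left(L,a \right)} = L + a \left(-4\right) = L - 4 a$)
$V = -17$ ($V = 4 + \left(-7 + 7 \left(-2\right)\right) = 4 - 21 = -17$)
$V Y{\left(6,y{\left(x{\left(-5 \right)},6 \right)} \right)} = - 17 \left(6 - 4 \left(8 - 18 \left(-5\right)\right)\right) = - 17 \left(6 - 4 \left(8 + 90\right)\right) = - 17 \left(6 - 392\right) = \left(-17\right) \left(-386\right) = 6562$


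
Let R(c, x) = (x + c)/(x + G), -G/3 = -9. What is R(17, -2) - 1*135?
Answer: -672/5 ≈ -134.40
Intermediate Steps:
G = 27 (G = -3*(-9) = 27)
R(c, x) = (c + x)/(27 + x) (R(c, x) = (x + c)/(x + 27) = (c + x)/(27 + x))
R(17, -2) - 1*135 = (17 - 2)/(27 - 2) - 1*135 = 15/25 - 135 = (1/25)*15 - 135 = ⅗ - 135 = -672/5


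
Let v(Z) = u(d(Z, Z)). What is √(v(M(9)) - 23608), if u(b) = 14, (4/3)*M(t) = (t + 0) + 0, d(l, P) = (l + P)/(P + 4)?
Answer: I*√23594 ≈ 153.6*I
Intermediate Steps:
d(l, P) = (P + l)/(4 + P)
M(t) = 3*t/4 (M(t) = 3*((t + 0) + 0)/4 = 3*(t + 0)/4 = 3*t/4)
v(Z) = 14
√(v(M(9)) - 23608) = √(14 - 23608) = √(-23594) = I*√23594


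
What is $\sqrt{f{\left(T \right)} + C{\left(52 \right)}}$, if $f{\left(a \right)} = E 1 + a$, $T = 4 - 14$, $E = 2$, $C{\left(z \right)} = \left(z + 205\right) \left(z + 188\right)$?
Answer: $2 \sqrt{15418} \approx 248.34$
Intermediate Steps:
$C{\left(z \right)} = \left(188 + z\right) \left(205 + z\right)$ ($C{\left(z \right)} = \left(205 + z\right) \left(188 + z\right) = \left(188 + z\right) \left(205 + z\right)$)
$T = -10$ ($T = 4 - 14 = -10$)
$f{\left(a \right)} = 2 + a$ ($f{\left(a \right)} = 2 \cdot 1 + a = 2 + a$)
$\sqrt{f{\left(T \right)} + C{\left(52 \right)}} = \sqrt{\left(2 - 10\right) + \left(38540 + 52^{2} + 393 \cdot 52\right)} = \sqrt{-8 + \left(38540 + 2704 + 20436\right)} = \sqrt{-8 + 61680} = \sqrt{61672} = 2 \sqrt{15418}$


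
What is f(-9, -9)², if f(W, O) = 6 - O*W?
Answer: 5625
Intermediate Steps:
f(W, O) = 6 - O*W
f(-9, -9)² = (6 - 1*(-9)*(-9))² = (6 - 81)² = (-75)² = 5625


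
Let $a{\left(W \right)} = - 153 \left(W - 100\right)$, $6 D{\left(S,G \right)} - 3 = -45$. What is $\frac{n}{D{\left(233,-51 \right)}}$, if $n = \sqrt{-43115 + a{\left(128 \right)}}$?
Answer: $- \frac{i \sqrt{47399}}{7} \approx - 31.102 i$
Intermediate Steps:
$D{\left(S,G \right)} = -7$ ($D{\left(S,G \right)} = \frac{1}{2} + \frac{1}{6} \left(-45\right) = \frac{1}{2} - \frac{15}{2} = -7$)
$a{\left(W \right)} = 15300 - 153 W$ ($a{\left(W \right)} = - 153 \left(-100 + W\right) = 15300 - 153 W$)
$n = i \sqrt{47399}$ ($n = \sqrt{-43115 + \left(15300 - 19584\right)} = \sqrt{-43115 - 4284} = \sqrt{-47399} = i \sqrt{47399} \approx 217.71 i$)
$\frac{n}{D{\left(233,-51 \right)}} = \frac{i \sqrt{47399}}{-7} = i \sqrt{47399} \left(- \frac{1}{7}\right) = - \frac{i \sqrt{47399}}{7}$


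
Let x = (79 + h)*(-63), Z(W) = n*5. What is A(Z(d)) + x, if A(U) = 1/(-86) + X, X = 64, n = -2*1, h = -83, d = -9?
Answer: 27175/86 ≈ 315.99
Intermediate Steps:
n = -2
Z(W) = -10 (Z(W) = -2*5 = -10)
x = 252 (x = (79 - 83)*(-63) = -4*(-63) = 252)
A(U) = 5503/86 (A(U) = 1/(-86) + 64 = -1/86 + 64 = 5503/86)
A(Z(d)) + x = 5503/86 + 252 = 27175/86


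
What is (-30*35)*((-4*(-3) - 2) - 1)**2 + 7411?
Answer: -77639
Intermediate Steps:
(-30*35)*((-4*(-3) - 2) - 1)**2 + 7411 = -1050*((12 - 2) - 1)**2 + 7411 = -1050*(10 - 1)**2 + 7411 = -1050*9**2 + 7411 = -1050*81 + 7411 = -85050 + 7411 = -77639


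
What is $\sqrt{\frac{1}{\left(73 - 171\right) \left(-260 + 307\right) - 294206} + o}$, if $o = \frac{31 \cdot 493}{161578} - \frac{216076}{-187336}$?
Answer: $\frac{\sqrt{99704900362761586919992832061}}{282651651358278} \approx 1.1171$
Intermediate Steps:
$o = \frac{2361011501}{1891836013}$ ($o = 15283 \cdot \frac{1}{161578} - - \frac{54019}{46834} = \frac{15283}{161578} + \frac{54019}{46834} = \frac{2361011501}{1891836013} \approx 1.248$)
$\sqrt{\frac{1}{\left(73 - 171\right) \left(-260 + 307\right) - 294206} + o} = \sqrt{\frac{1}{\left(73 - 171\right) \left(-260 + 307\right) - 294206} + \frac{2361011501}{1891836013}} = \sqrt{\frac{1}{\left(-98\right) 47 - 294206} + \frac{2361011501}{1891836013}} = \sqrt{\frac{1}{-4606 - 294206} + \frac{2361011501}{1891836013}} = \sqrt{\frac{1}{-298812} + \frac{2361011501}{1891836013}} = \sqrt{- \frac{1}{298812} + \frac{2361011501}{1891836013}} = \sqrt{\frac{705496676800799}{565303302716556}} = \frac{\sqrt{99704900362761586919992832061}}{282651651358278}$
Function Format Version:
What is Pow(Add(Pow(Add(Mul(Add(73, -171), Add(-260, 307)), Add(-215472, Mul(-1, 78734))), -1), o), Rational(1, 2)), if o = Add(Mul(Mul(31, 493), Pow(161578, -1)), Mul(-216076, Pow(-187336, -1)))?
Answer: Mul(Rational(1, 282651651358278), Pow(99704900362761586919992832061, Rational(1, 2))) ≈ 1.1171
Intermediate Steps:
o = Rational(2361011501, 1891836013) (o = Add(Mul(15283, Rational(1, 161578)), Mul(-216076, Rational(-1, 187336))) = Add(Rational(15283, 161578), Rational(54019, 46834)) = Rational(2361011501, 1891836013) ≈ 1.2480)
Pow(Add(Pow(Add(Mul(Add(73, -171), Add(-260, 307)), Add(-215472, Mul(-1, 78734))), -1), o), Rational(1, 2)) = Pow(Add(Pow(Add(Mul(Add(73, -171), Add(-260, 307)), Add(-215472, Mul(-1, 78734))), -1), Rational(2361011501, 1891836013)), Rational(1, 2)) = Pow(Add(Pow(Add(Mul(-98, 47), Add(-215472, -78734)), -1), Rational(2361011501, 1891836013)), Rational(1, 2)) = Pow(Add(Pow(Add(-4606, -294206), -1), Rational(2361011501, 1891836013)), Rational(1, 2)) = Pow(Add(Pow(-298812, -1), Rational(2361011501, 1891836013)), Rational(1, 2)) = Pow(Add(Rational(-1, 298812), Rational(2361011501, 1891836013)), Rational(1, 2)) = Pow(Rational(705496676800799, 565303302716556), Rational(1, 2)) = Mul(Rational(1, 282651651358278), Pow(99704900362761586919992832061, Rational(1, 2)))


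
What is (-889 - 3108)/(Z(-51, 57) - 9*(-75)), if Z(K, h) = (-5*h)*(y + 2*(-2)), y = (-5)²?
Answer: 3997/5310 ≈ 0.75273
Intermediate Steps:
y = 25
Z(K, h) = -105*h (Z(K, h) = (-5*h)*(25 + 2*(-2)) = (-5*h)*(25 - 4) = -5*h*21 = -105*h)
(-889 - 3108)/(Z(-51, 57) - 9*(-75)) = (-889 - 3108)/(-105*57 - 9*(-75)) = -3997/(-5985 + 675) = -3997/(-5310) = -3997*(-1/5310) = 3997/5310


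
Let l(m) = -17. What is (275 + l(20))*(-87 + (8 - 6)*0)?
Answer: -22446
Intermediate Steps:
(275 + l(20))*(-87 + (8 - 6)*0) = (275 - 17)*(-87 + (8 - 6)*0) = 258*(-87 + 2*0) = 258*(-87 + 0) = 258*(-87) = -22446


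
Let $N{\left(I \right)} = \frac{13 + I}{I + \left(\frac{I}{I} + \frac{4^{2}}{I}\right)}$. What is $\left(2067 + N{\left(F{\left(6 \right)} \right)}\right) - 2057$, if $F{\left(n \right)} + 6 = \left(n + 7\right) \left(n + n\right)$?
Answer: $\frac{125555}{11333} \approx 11.079$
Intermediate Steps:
$F{\left(n \right)} = -6 + 2 n \left(7 + n\right)$ ($F{\left(n \right)} = -6 + \left(n + 7\right) \left(n + n\right) = -6 + \left(7 + n\right) 2 n = -6 + 2 n \left(7 + n\right)$)
$N{\left(I \right)} = \frac{13 + I}{1 + I + \frac{16}{I}}$ ($N{\left(I \right)} = \frac{13 + I}{I + \left(1 + \frac{16}{I}\right)} = \frac{13 + I}{1 + I + \frac{16}{I}}$)
$\left(2067 + N{\left(F{\left(6 \right)} \right)}\right) - 2057 = \left(2067 + \frac{\left(-6 + 2 \cdot 6^{2} + 14 \cdot 6\right) \left(13 + \left(-6 + 2 \cdot 6^{2} + 14 \cdot 6\right)\right)}{16 + \left(-6 + 2 \cdot 6^{2} + 14 \cdot 6\right) + \left(-6 + 2 \cdot 6^{2} + 14 \cdot 6\right)^{2}}\right) - 2057 = \left(2067 + \frac{\left(-6 + 2 \cdot 36 + 84\right) \left(13 + \left(-6 + 2 \cdot 36 + 84\right)\right)}{16 + \left(-6 + 2 \cdot 36 + 84\right) + \left(-6 + 2 \cdot 36 + 84\right)^{2}}\right) - 2057 = \left(2067 + \frac{\left(-6 + 72 + 84\right) \left(13 + \left(-6 + 72 + 84\right)\right)}{16 + \left(-6 + 72 + 84\right) + \left(-6 + 72 + 84\right)^{2}}\right) - 2057 = \left(2067 + \frac{150 \left(13 + 150\right)}{16 + 150 + 150^{2}}\right) - 2057 = \left(2067 + 150 \frac{1}{16 + 150 + 22500} \cdot 163\right) - 2057 = \left(2067 + 150 \cdot \frac{1}{22666} \cdot 163\right) - 2057 = \left(2067 + \frac{12225}{11333}\right) - 2057 = \frac{23437536}{11333} - 2057 = \frac{125555}{11333}$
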